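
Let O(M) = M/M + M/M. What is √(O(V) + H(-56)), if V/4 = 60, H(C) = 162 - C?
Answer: 2*√55 ≈ 14.832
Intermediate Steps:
V = 240 (V = 4*60 = 240)
O(M) = 2 (O(M) = 1 + 1 = 2)
√(O(V) + H(-56)) = √(2 + (162 - 1*(-56))) = √(2 + (162 + 56)) = √(2 + 218) = √220 = 2*√55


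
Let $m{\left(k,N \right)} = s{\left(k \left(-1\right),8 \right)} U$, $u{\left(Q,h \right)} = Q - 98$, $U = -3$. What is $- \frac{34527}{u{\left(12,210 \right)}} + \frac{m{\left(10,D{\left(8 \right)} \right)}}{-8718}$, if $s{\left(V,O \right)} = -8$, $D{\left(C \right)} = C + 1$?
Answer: $\frac{50167387}{124958} \approx 401.47$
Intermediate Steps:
$u{\left(Q,h \right)} = -98 + Q$
$D{\left(C \right)} = 1 + C$
$m{\left(k,N \right)} = 24$ ($m{\left(k,N \right)} = \left(-8\right) \left(-3\right) = 24$)
$- \frac{34527}{u{\left(12,210 \right)}} + \frac{m{\left(10,D{\left(8 \right)} \right)}}{-8718} = - \frac{34527}{-98 + 12} + \frac{24}{-8718} = - \frac{34527}{-86} + 24 \left(- \frac{1}{8718}\right) = \left(-34527\right) \left(- \frac{1}{86}\right) - \frac{4}{1453} = \frac{34527}{86} - \frac{4}{1453} = \frac{50167387}{124958}$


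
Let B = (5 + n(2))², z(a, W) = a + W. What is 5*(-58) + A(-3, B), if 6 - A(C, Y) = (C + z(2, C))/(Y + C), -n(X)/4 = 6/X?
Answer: -6530/23 ≈ -283.91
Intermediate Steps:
z(a, W) = W + a
n(X) = -24/X
B = 49 (B = (5 - 24/2)² = (5 - 24*½)² = (5 - 12)² = (-7)² = 49)
A(C, Y) = 6 - (2 + 2*C)/(C + Y) (A(C, Y) = 6 - (C + (C + 2))/(Y + C) = 6 - (C + (2 + C))/(C + Y) = 6 - (2 + 2*C)/(C + Y))
5*(-58) + A(-3, B) = 5*(-58) + 2*(-1 + 2*(-3) + 3*49)/(-3 + 49) = -290 + 2*(-1 - 6 + 147)/46 = -290 + 2*(1/46)*140 = -290 + 140/23 = -6530/23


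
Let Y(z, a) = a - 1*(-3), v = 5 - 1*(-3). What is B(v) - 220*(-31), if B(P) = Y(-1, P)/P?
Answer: 54571/8 ≈ 6821.4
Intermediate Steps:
v = 8 (v = 5 + 3 = 8)
Y(z, a) = 3 + a (Y(z, a) = a + 3 = 3 + a)
B(P) = (3 + P)/P
B(v) - 220*(-31) = (3 + 8)/8 - 220*(-31) = (⅛)*11 + 6820 = 11/8 + 6820 = 54571/8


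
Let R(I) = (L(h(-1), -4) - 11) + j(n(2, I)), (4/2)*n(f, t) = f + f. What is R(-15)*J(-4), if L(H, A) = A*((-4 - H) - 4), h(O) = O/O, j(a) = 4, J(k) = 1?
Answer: 29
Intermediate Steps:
n(f, t) = f (n(f, t) = (f + f)/2 = (2*f)/2 = f)
h(O) = 1
L(H, A) = A*(-8 - H)
R(I) = 29 (R(I) = (-1*(-4)*(8 + 1) - 11) + 4 = (-1*(-4)*9 - 11) + 4 = (36 - 11) + 4 = 25 + 4 = 29)
R(-15)*J(-4) = 29*1 = 29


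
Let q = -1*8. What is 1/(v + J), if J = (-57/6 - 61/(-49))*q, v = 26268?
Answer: 49/1290368 ≈ 3.7974e-5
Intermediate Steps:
q = -8
J = 3236/49 (J = (-57/6 - 61/(-49))*(-8) = (-57*⅙ - 61*(-1/49))*(-8) = (-19/2 + 61/49)*(-8) = -809/98*(-8) = 3236/49 ≈ 66.041)
1/(v + J) = 1/(26268 + 3236/49) = 1/(1290368/49) = 49/1290368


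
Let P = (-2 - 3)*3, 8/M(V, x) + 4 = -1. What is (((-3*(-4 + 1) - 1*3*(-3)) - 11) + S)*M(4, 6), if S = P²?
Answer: -1856/5 ≈ -371.20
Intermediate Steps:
M(V, x) = -8/5 (M(V, x) = 8/(-4 - 1) = 8/(-5) = 8*(-⅕) = -8/5)
P = -15 (P = -5*3 = -15)
S = 225 (S = (-15)² = 225)
(((-3*(-4 + 1) - 1*3*(-3)) - 11) + S)*M(4, 6) = (((-3*(-4 + 1) - 1*3*(-3)) - 11) + 225)*(-8/5) = (((-3*(-3) - 3*(-3)) - 11) + 225)*(-8/5) = (((9 - 1*(-9)) - 11) + 225)*(-8/5) = (((9 + 9) - 11) + 225)*(-8/5) = ((18 - 11) + 225)*(-8/5) = (7 + 225)*(-8/5) = 232*(-8/5) = -1856/5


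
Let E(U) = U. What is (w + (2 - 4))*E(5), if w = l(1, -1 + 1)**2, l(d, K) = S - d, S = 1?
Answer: -10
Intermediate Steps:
l(d, K) = 1 - d
w = 0 (w = (1 - 1*1)**2 = (1 - 1)**2 = 0**2 = 0)
(w + (2 - 4))*E(5) = (0 + (2 - 4))*5 = (0 - 2)*5 = -2*5 = -10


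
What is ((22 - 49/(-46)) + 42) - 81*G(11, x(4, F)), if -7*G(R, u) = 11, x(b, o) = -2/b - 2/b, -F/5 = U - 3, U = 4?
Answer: 61937/322 ≈ 192.35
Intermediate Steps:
F = -5 (F = -5*(4 - 3) = -5*1 = -5)
x(b, o) = -4/b
G(R, u) = -11/7 (G(R, u) = -⅐*11 = -11/7)
((22 - 49/(-46)) + 42) - 81*G(11, x(4, F)) = ((22 - 49/(-46)) + 42) - 81*(-11/7) = ((22 - 49*(-1/46)) + 42) + 891/7 = ((22 + 49/46) + 42) + 891/7 = (1061/46 + 42) + 891/7 = 2993/46 + 891/7 = 61937/322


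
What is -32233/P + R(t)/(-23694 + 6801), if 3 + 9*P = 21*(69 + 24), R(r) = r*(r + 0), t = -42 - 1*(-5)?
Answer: -1634426057/10980450 ≈ -148.85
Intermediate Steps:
t = -37 (t = -42 + 5 = -37)
R(r) = r² (R(r) = r*r = r²)
P = 650/3 (P = -⅓ + (21*(69 + 24))/9 = -⅓ + (21*93)/9 = -⅓ + (⅑)*1953 = -⅓ + 217 = 650/3 ≈ 216.67)
-32233/P + R(t)/(-23694 + 6801) = -32233/650/3 + (-37)²/(-23694 + 6801) = -32233*3/650 + 1369/(-16893) = -96699/650 + 1369*(-1/16893) = -96699/650 - 1369/16893 = -1634426057/10980450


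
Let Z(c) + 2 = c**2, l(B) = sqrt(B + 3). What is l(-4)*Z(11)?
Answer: 119*I ≈ 119.0*I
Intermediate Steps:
l(B) = sqrt(3 + B)
Z(c) = -2 + c**2
l(-4)*Z(11) = sqrt(3 - 4)*(-2 + 11**2) = sqrt(-1)*(-2 + 121) = I*119 = 119*I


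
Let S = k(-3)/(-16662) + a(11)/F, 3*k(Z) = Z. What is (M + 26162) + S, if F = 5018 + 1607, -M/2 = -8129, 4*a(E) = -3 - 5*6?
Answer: 9365126768327/220771500 ≈ 42420.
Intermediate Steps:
a(E) = -33/4 (a(E) = (-3 - 5*6)/4 = (-3 - 30)/4 = (1/4)*(-33) = -33/4)
M = 16258 (M = -2*(-8129) = 16258)
k(Z) = Z/3
F = 6625
S = -261673/220771500 (S = ((1/3)*(-3))/(-16662) - 33/4/6625 = -1*(-1/16662) - 33/4*1/6625 = 1/16662 - 33/26500 = -261673/220771500 ≈ -0.0011853)
(M + 26162) + S = (16258 + 26162) - 261673/220771500 = 42420 - 261673/220771500 = 9365126768327/220771500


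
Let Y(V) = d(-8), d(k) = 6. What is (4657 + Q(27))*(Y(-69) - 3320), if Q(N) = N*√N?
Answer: -15433298 - 268434*√3 ≈ -1.5898e+7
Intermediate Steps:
Y(V) = 6
Q(N) = N^(3/2)
(4657 + Q(27))*(Y(-69) - 3320) = (4657 + 27^(3/2))*(6 - 3320) = (4657 + 81*√3)*(-3314) = -15433298 - 268434*√3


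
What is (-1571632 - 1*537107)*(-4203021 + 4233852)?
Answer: -65014532109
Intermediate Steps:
(-1571632 - 1*537107)*(-4203021 + 4233852) = (-1571632 - 537107)*30831 = -2108739*30831 = -65014532109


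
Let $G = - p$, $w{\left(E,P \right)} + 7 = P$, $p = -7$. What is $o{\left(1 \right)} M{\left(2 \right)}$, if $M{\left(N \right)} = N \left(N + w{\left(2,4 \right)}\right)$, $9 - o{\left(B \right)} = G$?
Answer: $-4$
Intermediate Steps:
$w{\left(E,P \right)} = -7 + P$
$G = 7$ ($G = \left(-1\right) \left(-7\right) = 7$)
$o{\left(B \right)} = 2$ ($o{\left(B \right)} = 9 - 7 = 2$)
$M{\left(N \right)} = N \left(-3 + N\right)$ ($M{\left(N \right)} = N \left(N + \left(-7 + 4\right)\right) = N \left(N - 3\right) = N \left(-3 + N\right)$)
$o{\left(1 \right)} M{\left(2 \right)} = 2 \cdot 2 \left(-3 + 2\right) = 2 \cdot 2 \left(-1\right) = 2 \left(-2\right) = -4$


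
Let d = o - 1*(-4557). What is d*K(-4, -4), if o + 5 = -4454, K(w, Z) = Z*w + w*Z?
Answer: 3136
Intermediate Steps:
K(w, Z) = 2*Z*w (K(w, Z) = Z*w + Z*w = 2*Z*w)
o = -4459 (o = -5 - 4454 = -4459)
d = 98 (d = -4459 - 1*(-4557) = -4459 + 4557 = 98)
d*K(-4, -4) = 98*(2*(-4)*(-4)) = 98*32 = 3136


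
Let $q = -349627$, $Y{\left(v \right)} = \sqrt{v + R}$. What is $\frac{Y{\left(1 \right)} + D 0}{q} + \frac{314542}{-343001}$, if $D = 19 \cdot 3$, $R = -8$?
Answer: $- \frac{314542}{343001} - \frac{i \sqrt{7}}{349627} \approx -0.91703 - 7.5674 \cdot 10^{-6} i$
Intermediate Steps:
$D = 57$
$Y{\left(v \right)} = \sqrt{-8 + v}$ ($Y{\left(v \right)} = \sqrt{v - 8} = \sqrt{-8 + v}$)
$\frac{Y{\left(1 \right)} + D 0}{q} + \frac{314542}{-343001} = \frac{\sqrt{-8 + 1} + 57 \cdot 0}{-349627} + \frac{314542}{-343001} = \left(\sqrt{-7} + 0\right) \left(- \frac{1}{349627}\right) + 314542 \left(- \frac{1}{343001}\right) = \left(i \sqrt{7} + 0\right) \left(- \frac{1}{349627}\right) - \frac{314542}{343001} = i \sqrt{7} \left(- \frac{1}{349627}\right) - \frac{314542}{343001} = - \frac{i \sqrt{7}}{349627} - \frac{314542}{343001} = - \frac{314542}{343001} - \frac{i \sqrt{7}}{349627}$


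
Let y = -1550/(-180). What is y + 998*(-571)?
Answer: -10257289/18 ≈ -5.6985e+5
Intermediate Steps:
y = 155/18 (y = -1550*(-1/180) = 155/18 ≈ 8.6111)
y + 998*(-571) = 155/18 + 998*(-571) = 155/18 - 569858 = -10257289/18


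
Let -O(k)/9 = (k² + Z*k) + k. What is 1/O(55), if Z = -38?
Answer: -1/8910 ≈ -0.00011223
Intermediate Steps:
O(k) = -9*k² + 333*k (O(k) = -9*((k² - 38*k) + k) = -9*(k² - 37*k) = -9*k² + 333*k)
1/O(55) = 1/(9*55*(37 - 1*55)) = 1/(9*55*(37 - 55)) = 1/(9*55*(-18)) = 1/(-8910) = -1/8910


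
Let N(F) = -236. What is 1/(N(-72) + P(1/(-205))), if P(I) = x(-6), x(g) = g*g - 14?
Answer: -1/214 ≈ -0.0046729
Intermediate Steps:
x(g) = -14 + g² (x(g) = g² - 14 = -14 + g²)
P(I) = 22 (P(I) = -14 + (-6)² = -14 + 36 = 22)
1/(N(-72) + P(1/(-205))) = 1/(-236 + 22) = 1/(-214) = -1/214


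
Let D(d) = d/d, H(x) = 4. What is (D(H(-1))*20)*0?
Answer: 0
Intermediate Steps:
D(d) = 1
(D(H(-1))*20)*0 = (1*20)*0 = 20*0 = 0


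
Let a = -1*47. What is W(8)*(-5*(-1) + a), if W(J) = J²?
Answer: -2688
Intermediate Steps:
a = -47
W(8)*(-5*(-1) + a) = 8²*(-5*(-1) - 47) = 64*(5 - 47) = 64*(-42) = -2688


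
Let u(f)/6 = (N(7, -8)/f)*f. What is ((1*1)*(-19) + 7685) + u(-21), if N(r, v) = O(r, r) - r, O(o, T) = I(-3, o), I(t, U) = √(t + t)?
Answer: 7624 + 6*I*√6 ≈ 7624.0 + 14.697*I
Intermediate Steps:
I(t, U) = √2*√t (I(t, U) = √(2*t) = √2*√t)
O(o, T) = I*√6 (O(o, T) = √2*√(-3) = √2*(I*√3) = I*√6)
N(r, v) = -r + I*√6 (N(r, v) = I*√6 - r = -r + I*√6)
u(f) = -42 + 6*I*√6 (u(f) = 6*(((-1*7 + I*√6)/f)*f) = 6*(((-7 + I*√6)/f)*f) = 6*(-7 + I*√6) = -42 + 6*I*√6)
((1*1)*(-19) + 7685) + u(-21) = ((1*1)*(-19) + 7685) + (-42 + 6*I*√6) = (1*(-19) + 7685) + (-42 + 6*I*√6) = (-19 + 7685) + (-42 + 6*I*√6) = 7666 + (-42 + 6*I*√6) = 7624 + 6*I*√6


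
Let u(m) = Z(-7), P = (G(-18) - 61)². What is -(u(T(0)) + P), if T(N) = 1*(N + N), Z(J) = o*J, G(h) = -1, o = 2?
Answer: -3830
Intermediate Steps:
Z(J) = 2*J
T(N) = 2*N (T(N) = 1*(2*N) = 2*N)
P = 3844 (P = (-1 - 61)² = (-62)² = 3844)
u(m) = -14 (u(m) = 2*(-7) = -14)
-(u(T(0)) + P) = -(-14 + 3844) = -1*3830 = -3830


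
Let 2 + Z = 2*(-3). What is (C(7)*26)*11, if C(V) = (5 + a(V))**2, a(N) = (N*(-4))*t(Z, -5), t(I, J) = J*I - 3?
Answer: 304006846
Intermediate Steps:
Z = -8 (Z = -2 + 2*(-3) = -2 - 6 = -8)
t(I, J) = -3 + I*J (t(I, J) = I*J - 3 = -3 + I*J)
a(N) = -148*N (a(N) = (N*(-4))*(-3 - 8*(-5)) = (-4*N)*(-3 + 40) = -4*N*37 = -148*N)
C(V) = (5 - 148*V)**2
(C(7)*26)*11 = ((-5 + 148*7)**2*26)*11 = ((-5 + 1036)**2*26)*11 = (1031**2*26)*11 = (1062961*26)*11 = 27636986*11 = 304006846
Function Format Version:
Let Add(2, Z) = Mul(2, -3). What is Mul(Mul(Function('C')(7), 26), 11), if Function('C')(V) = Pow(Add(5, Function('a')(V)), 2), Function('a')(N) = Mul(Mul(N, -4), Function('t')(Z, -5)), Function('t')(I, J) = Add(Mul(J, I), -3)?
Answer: 304006846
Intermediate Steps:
Z = -8 (Z = Add(-2, Mul(2, -3)) = Add(-2, -6) = -8)
Function('t')(I, J) = Add(-3, Mul(I, J)) (Function('t')(I, J) = Add(Mul(I, J), -3) = Add(-3, Mul(I, J)))
Function('a')(N) = Mul(-148, N) (Function('a')(N) = Mul(Mul(N, -4), Add(-3, Mul(-8, -5))) = Mul(Mul(-4, N), Add(-3, 40)) = Mul(Mul(-4, N), 37) = Mul(-148, N))
Function('C')(V) = Pow(Add(5, Mul(-148, V)), 2)
Mul(Mul(Function('C')(7), 26), 11) = Mul(Mul(Pow(Add(-5, Mul(148, 7)), 2), 26), 11) = Mul(Mul(Pow(Add(-5, 1036), 2), 26), 11) = Mul(Mul(Pow(1031, 2), 26), 11) = Mul(Mul(1062961, 26), 11) = Mul(27636986, 11) = 304006846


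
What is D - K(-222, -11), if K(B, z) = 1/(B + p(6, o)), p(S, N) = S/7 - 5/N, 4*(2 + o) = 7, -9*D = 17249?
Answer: -24286529/12672 ≈ -1916.6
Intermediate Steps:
D = -17249/9 (D = -1/9*17249 = -17249/9 ≈ -1916.6)
o = -1/4 (o = -2 + (1/4)*7 = -2 + 7/4 = -1/4 ≈ -0.25000)
p(S, N) = -5/N + S/7 (p(S, N) = S*(1/7) - 5/N = S/7 - 5/N = -5/N + S/7)
K(B, z) = 1/(146/7 + B) (K(B, z) = 1/(B + (-5/(-1/4) + (1/7)*6)) = 1/(B + (-5*(-4) + 6/7)) = 1/(B + (20 + 6/7)) = 1/(B + 146/7) = 1/(146/7 + B))
D - K(-222, -11) = -17249/9 - 7/(146 + 7*(-222)) = -17249/9 - 7/(146 - 1554) = -17249/9 - 7/(-1408) = -17249/9 - 7*(-1)/1408 = -17249/9 - 1*(-7/1408) = -17249/9 + 7/1408 = -24286529/12672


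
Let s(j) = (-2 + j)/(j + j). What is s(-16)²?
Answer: 81/256 ≈ 0.31641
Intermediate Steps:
s(j) = (-2 + j)/(2*j) (s(j) = (-2 + j)/((2*j)) = (-2 + j)*(1/(2*j)) = (-2 + j)/(2*j))
s(-16)² = ((½)*(-2 - 16)/(-16))² = ((½)*(-1/16)*(-18))² = (9/16)² = 81/256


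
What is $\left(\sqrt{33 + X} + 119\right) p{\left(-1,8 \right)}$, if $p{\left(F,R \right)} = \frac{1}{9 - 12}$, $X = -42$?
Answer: $- \frac{119}{3} - i \approx -39.667 - 1.0 i$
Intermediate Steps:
$p{\left(F,R \right)} = - \frac{1}{3}$ ($p{\left(F,R \right)} = \frac{1}{-3} = - \frac{1}{3}$)
$\left(\sqrt{33 + X} + 119\right) p{\left(-1,8 \right)} = \left(\sqrt{33 - 42} + 119\right) \left(- \frac{1}{3}\right) = \left(\sqrt{-9} + 119\right) \left(- \frac{1}{3}\right) = \left(3 i + 119\right) \left(- \frac{1}{3}\right) = \left(119 + 3 i\right) \left(- \frac{1}{3}\right) = - \frac{119}{3} - i$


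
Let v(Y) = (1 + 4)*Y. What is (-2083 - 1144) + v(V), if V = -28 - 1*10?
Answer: -3417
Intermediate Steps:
V = -38 (V = -28 - 10 = -38)
v(Y) = 5*Y
(-2083 - 1144) + v(V) = (-2083 - 1144) + 5*(-38) = -3227 - 190 = -3417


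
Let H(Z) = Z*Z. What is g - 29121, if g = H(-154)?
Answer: -5405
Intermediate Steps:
H(Z) = Z²
g = 23716 (g = (-154)² = 23716)
g - 29121 = 23716 - 29121 = -5405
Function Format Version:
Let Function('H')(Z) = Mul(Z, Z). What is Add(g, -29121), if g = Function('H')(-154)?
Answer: -5405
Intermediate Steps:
Function('H')(Z) = Pow(Z, 2)
g = 23716 (g = Pow(-154, 2) = 23716)
Add(g, -29121) = Add(23716, -29121) = -5405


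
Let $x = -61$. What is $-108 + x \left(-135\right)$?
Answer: $8127$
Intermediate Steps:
$-108 + x \left(-135\right) = -108 - -8235 = -108 + 8235 = 8127$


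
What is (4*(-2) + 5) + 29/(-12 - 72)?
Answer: -281/84 ≈ -3.3452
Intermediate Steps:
(4*(-2) + 5) + 29/(-12 - 72) = (-8 + 5) + 29/(-84) = -3 + 29*(-1/84) = -3 - 29/84 = -281/84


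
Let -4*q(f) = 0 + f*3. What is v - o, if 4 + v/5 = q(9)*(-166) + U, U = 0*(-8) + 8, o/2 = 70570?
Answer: -271035/2 ≈ -1.3552e+5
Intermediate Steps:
o = 141140 (o = 2*70570 = 141140)
U = 8 (U = 0 + 8 = 8)
q(f) = -3*f/4 (q(f) = -(0 + f*3)/4 = -(0 + 3*f)/4 = -3*f/4)
v = 11245/2 (v = -20 + 5*(-¾*9*(-166) + 8) = -20 + 5*(-27/4*(-166) + 8) = -20 + 5*(2241/2 + 8) = -20 + 5*(2257/2) = -20 + 11285/2 = 11245/2 ≈ 5622.5)
v - o = 11245/2 - 1*141140 = 11245/2 - 141140 = -271035/2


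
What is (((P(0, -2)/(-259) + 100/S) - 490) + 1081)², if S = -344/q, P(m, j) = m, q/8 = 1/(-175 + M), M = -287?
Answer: 34462218425209/98664489 ≈ 3.4929e+5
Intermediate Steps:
q = -4/231 (q = 8/(-175 - 287) = 8/(-462) = 8*(-1/462) = -4/231 ≈ -0.017316)
S = 19866 (S = -344/(-4/231) = -344*(-231/4) = 19866)
(((P(0, -2)/(-259) + 100/S) - 490) + 1081)² = (((0/(-259) + 100/19866) - 490) + 1081)² = (((0*(-1/259) + 100*(1/19866)) - 490) + 1081)² = (((0 + 50/9933) - 490) + 1081)² = ((50/9933 - 490) + 1081)² = (-4867120/9933 + 1081)² = (5870453/9933)² = 34462218425209/98664489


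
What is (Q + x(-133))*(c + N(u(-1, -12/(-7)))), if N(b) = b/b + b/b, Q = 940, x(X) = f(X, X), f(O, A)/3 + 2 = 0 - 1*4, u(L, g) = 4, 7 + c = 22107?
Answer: 20378044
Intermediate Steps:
c = 22100 (c = -7 + 22107 = 22100)
f(O, A) = -18 (f(O, A) = -6 + 3*(0 - 1*4) = -6 + 3*(0 - 4) = -6 + 3*(-4) = -6 - 12 = -18)
x(X) = -18
N(b) = 2 (N(b) = 1 + 1 = 2)
(Q + x(-133))*(c + N(u(-1, -12/(-7)))) = (940 - 18)*(22100 + 2) = 922*22102 = 20378044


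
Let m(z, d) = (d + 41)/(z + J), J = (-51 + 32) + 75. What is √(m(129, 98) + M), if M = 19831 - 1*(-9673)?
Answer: √1009800115/185 ≈ 171.77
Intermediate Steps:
J = 56 (J = -19 + 75 = 56)
m(z, d) = (41 + d)/(56 + z) (m(z, d) = (d + 41)/(z + 56) = (41 + d)/(56 + z))
M = 29504 (M = 19831 + 9673 = 29504)
√(m(129, 98) + M) = √((41 + 98)/(56 + 129) + 29504) = √(139/185 + 29504) = √(5458379/185) = √1009800115/185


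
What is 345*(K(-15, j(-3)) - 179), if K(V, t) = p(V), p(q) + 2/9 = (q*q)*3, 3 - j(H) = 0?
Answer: 513130/3 ≈ 1.7104e+5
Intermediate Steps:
j(H) = 3 (j(H) = 3 - 1*0 = 3 + 0 = 3)
p(q) = -2/9 + 3*q**2 (p(q) = -2/9 + (q*q)*3 = -2/9 + q**2*3 = -2/9 + 3*q**2)
K(V, t) = -2/9 + 3*V**2
345*(K(-15, j(-3)) - 179) = 345*((-2/9 + 3*(-15)**2) - 179) = 345*((-2/9 + 3*225) - 179) = 345*((-2/9 + 675) - 179) = 345*(6073/9 - 179) = 345*(4462/9) = 513130/3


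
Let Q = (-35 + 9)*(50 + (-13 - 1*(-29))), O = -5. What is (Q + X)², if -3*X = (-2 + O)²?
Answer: 27008809/9 ≈ 3.0010e+6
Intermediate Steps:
Q = -1716 (Q = -26*(50 + (-13 + 29)) = -26*(50 + 16) = -26*66 = -1716)
X = -49/3 (X = -(-2 - 5)²/3 = -⅓*(-7)² = -⅓*49 = -49/3 ≈ -16.333)
(Q + X)² = (-1716 - 49/3)² = (-5197/3)² = 27008809/9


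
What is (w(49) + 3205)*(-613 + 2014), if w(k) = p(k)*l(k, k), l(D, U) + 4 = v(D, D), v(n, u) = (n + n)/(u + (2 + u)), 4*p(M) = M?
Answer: 887675001/200 ≈ 4.4384e+6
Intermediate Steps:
p(M) = M/4
v(n, u) = 2*n/(2 + 2*u) (v(n, u) = (2*n)/(2 + 2*u) = 2*n/(2 + 2*u))
l(D, U) = -4 + D/(1 + D)
w(k) = k*(-4 - 3*k)/(4*(1 + k)) (w(k) = (k/4)*((-4 - 3*k)/(1 + k)) = k*(-4 - 3*k)/(4*(1 + k)))
(w(49) + 3205)*(-613 + 2014) = ((1/4)*49*(-4 - 3*49)/(1 + 49) + 3205)*(-613 + 2014) = ((1/4)*49*(-4 - 147)/50 + 3205)*1401 = ((1/4)*49*(1/50)*(-151) + 3205)*1401 = (-7399/200 + 3205)*1401 = (633601/200)*1401 = 887675001/200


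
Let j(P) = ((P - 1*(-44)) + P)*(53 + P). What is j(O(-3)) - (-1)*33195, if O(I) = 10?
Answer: 37227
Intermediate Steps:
j(P) = (44 + 2*P)*(53 + P) (j(P) = ((P + 44) + P)*(53 + P) = ((44 + P) + P)*(53 + P) = (44 + 2*P)*(53 + P))
j(O(-3)) - (-1)*33195 = (2332 + 2*10**2 + 150*10) - (-1)*33195 = (2332 + 2*100 + 1500) - 1*(-33195) = (2332 + 200 + 1500) + 33195 = 4032 + 33195 = 37227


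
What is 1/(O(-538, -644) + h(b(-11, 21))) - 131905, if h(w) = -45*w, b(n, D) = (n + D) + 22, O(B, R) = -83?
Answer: -200891316/1523 ≈ -1.3191e+5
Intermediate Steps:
b(n, D) = 22 + D + n (b(n, D) = (D + n) + 22 = 22 + D + n)
1/(O(-538, -644) + h(b(-11, 21))) - 131905 = 1/(-83 - 45*(22 + 21 - 11)) - 131905 = 1/(-83 - 45*32) - 131905 = 1/(-83 - 1440) - 131905 = 1/(-1523) - 131905 = -1/1523 - 131905 = -200891316/1523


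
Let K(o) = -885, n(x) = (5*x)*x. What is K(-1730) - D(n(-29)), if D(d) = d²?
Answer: -17682910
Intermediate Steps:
n(x) = 5*x²
K(-1730) - D(n(-29)) = -885 - (5*(-29)²)² = -885 - (5*841)² = -885 - 1*4205² = -885 - 1*17682025 = -885 - 17682025 = -17682910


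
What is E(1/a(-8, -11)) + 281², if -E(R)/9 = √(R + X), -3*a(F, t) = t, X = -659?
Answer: 78961 - 9*I*√79706/11 ≈ 78961.0 - 230.99*I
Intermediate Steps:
a(F, t) = -t/3
E(R) = -9*√(-659 + R) (E(R) = -9*√(R - 659) = -9*√(-659 + R))
E(1/a(-8, -11)) + 281² = -9*√(-659 + 1/(-⅓*(-11))) + 281² = -9*√(-659 + 1/(11/3)) + 78961 = -9*√(-659 + 3/11) + 78961 = -9*I*√79706/11 + 78961 = 78961 - 9*I*√79706/11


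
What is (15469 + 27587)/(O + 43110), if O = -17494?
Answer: 2691/1601 ≈ 1.6808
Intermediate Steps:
(15469 + 27587)/(O + 43110) = (15469 + 27587)/(-17494 + 43110) = 43056/25616 = 43056*(1/25616) = 2691/1601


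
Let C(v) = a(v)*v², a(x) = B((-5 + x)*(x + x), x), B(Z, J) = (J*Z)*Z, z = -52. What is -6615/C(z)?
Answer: 735/549014622208 ≈ 1.3388e-9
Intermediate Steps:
B(Z, J) = J*Z²
a(x) = 4*x³*(-5 + x)² (a(x) = x*((-5 + x)*(x + x))² = x*((-5 + x)*(2*x))² = x*(2*x*(-5 + x))² = x*(4*x²*(-5 + x)²) = 4*x³*(-5 + x)²)
C(v) = 4*v⁵*(-5 + v)² (C(v) = (4*v³*(-5 + v)²)*v² = 4*v⁵*(-5 + v)²)
-6615/C(z) = -6615*(-1/(1520816128*(-5 - 52)²)) = -6615/(4*(-380204032)*(-57)²) = -6615/(4*(-380204032)*3249) = -6615/(-4941131599872) = -6615*(-1/4941131599872) = 735/549014622208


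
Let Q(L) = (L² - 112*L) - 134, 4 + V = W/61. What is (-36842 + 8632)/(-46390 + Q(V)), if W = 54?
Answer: 7497815/12270116 ≈ 0.61106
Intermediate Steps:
V = -190/61 (V = -4 + 54/61 = -190/61 ≈ -3.1148)
Q(L) = -134 + L² - 112*L
(-36842 + 8632)/(-46390 + Q(V)) = (-36842 + 8632)/(-46390 + (-134 + (-190/61)² - 112*(-190/61))) = -28210/(-46390 + (-134 + 36100/3721 + 21280/61)) = -28210/(-46390 + 835566/3721) = -28210/(-171781624/3721) = -28210*(-3721/171781624) = 7497815/12270116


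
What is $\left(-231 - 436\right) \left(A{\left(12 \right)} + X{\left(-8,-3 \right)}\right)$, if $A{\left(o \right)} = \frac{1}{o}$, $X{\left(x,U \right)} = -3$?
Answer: $\frac{23345}{12} \approx 1945.4$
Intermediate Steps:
$\left(-231 - 436\right) \left(A{\left(12 \right)} + X{\left(-8,-3 \right)}\right) = \left(-231 - 436\right) \left(\frac{1}{12} - 3\right) = - 667 \left(\frac{1}{12} - 3\right) = \left(-667\right) \left(- \frac{35}{12}\right) = \frac{23345}{12}$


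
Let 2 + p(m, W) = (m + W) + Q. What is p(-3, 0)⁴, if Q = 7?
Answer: 16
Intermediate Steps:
p(m, W) = 5 + W + m (p(m, W) = -2 + ((m + W) + 7) = -2 + ((W + m) + 7) = -2 + (7 + W + m) = 5 + W + m)
p(-3, 0)⁴ = (5 + 0 - 3)⁴ = 2⁴ = 16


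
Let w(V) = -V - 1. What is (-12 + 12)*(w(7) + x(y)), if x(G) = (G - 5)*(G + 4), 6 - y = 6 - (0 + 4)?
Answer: 0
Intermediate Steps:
w(V) = -1 - V
y = 4 (y = 6 - (6 - (0 + 4)) = 6 - (6 - 1*4) = 6 - (6 - 4) = 6 - 1*2 = 6 - 2 = 4)
x(G) = (-5 + G)*(4 + G)
(-12 + 12)*(w(7) + x(y)) = (-12 + 12)*((-1 - 1*7) + (-20 + 4**2 - 1*4)) = 0*((-1 - 7) + (-20 + 16 - 4)) = 0*(-8 - 8) = 0*(-16) = 0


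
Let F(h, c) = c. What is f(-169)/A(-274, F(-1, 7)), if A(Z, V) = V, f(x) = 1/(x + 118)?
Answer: -1/357 ≈ -0.0028011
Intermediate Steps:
f(x) = 1/(118 + x)
f(-169)/A(-274, F(-1, 7)) = 1/((118 - 169)*7) = (⅐)/(-51) = -1/51*⅐ = -1/357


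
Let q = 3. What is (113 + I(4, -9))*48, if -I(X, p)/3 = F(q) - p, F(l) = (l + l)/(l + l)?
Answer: 3984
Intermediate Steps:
F(l) = 1 (F(l) = (2*l)/((2*l)) = (2*l)*(1/(2*l)) = 1)
I(X, p) = -3 + 3*p (I(X, p) = -3*(1 - p) = -3 + 3*p)
(113 + I(4, -9))*48 = (113 + (-3 + 3*(-9)))*48 = (113 + (-3 - 27))*48 = (113 - 30)*48 = 83*48 = 3984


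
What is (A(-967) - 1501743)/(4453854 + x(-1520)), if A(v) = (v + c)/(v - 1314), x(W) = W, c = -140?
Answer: -1712737338/5077886927 ≈ -0.33729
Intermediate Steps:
A(v) = (-140 + v)/(-1314 + v) (A(v) = (v - 140)/(v - 1314) = (-140 + v)/(-1314 + v))
(A(-967) - 1501743)/(4453854 + x(-1520)) = ((-140 - 967)/(-1314 - 967) - 1501743)/(4453854 - 1520) = (-1107/(-2281) - 1501743)/4452334 = (-1/2281*(-1107) - 1501743)*(1/4452334) = (1107/2281 - 1501743)*(1/4452334) = -3425474676/2281*1/4452334 = -1712737338/5077886927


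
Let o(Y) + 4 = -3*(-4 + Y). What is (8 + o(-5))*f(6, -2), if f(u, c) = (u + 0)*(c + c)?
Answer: -744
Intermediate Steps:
o(Y) = 8 - 3*Y (o(Y) = -4 - 3*(-4 + Y) = -4 + (12 - 3*Y) = 8 - 3*Y)
f(u, c) = 2*c*u (f(u, c) = u*(2*c) = 2*c*u)
(8 + o(-5))*f(6, -2) = (8 + (8 - 3*(-5)))*(2*(-2)*6) = (8 + (8 + 15))*(-24) = (8 + 23)*(-24) = 31*(-24) = -744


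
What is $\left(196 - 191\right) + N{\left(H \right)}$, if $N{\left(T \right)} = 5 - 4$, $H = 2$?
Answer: $6$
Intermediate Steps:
$N{\left(T \right)} = 1$ ($N{\left(T \right)} = 5 - 4 = 1$)
$\left(196 - 191\right) + N{\left(H \right)} = \left(196 - 191\right) + 1 = 5 + 1 = 6$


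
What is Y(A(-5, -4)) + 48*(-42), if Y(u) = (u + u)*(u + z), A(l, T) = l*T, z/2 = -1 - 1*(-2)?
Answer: -1136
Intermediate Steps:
z = 2 (z = 2*(-1 - 1*(-2)) = 2*(-1 + 2) = 2*1 = 2)
A(l, T) = T*l
Y(u) = 2*u*(2 + u) (Y(u) = (u + u)*(u + 2) = (2*u)*(2 + u) = 2*u*(2 + u))
Y(A(-5, -4)) + 48*(-42) = 2*(-4*(-5))*(2 - 4*(-5)) + 48*(-42) = 2*20*(2 + 20) - 2016 = 2*20*22 - 2016 = 880 - 2016 = -1136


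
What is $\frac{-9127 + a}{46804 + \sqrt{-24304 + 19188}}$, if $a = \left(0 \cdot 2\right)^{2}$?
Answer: $- \frac{106795027}{547654883} + \frac{9127 i \sqrt{1279}}{1095309766} \approx -0.195 + 0.00029801 i$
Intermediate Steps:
$a = 0$ ($a = 0^{2} = 0$)
$\frac{-9127 + a}{46804 + \sqrt{-24304 + 19188}} = \frac{-9127 + 0}{46804 + \sqrt{-24304 + 19188}} = - \frac{9127}{46804 + \sqrt{-5116}} = - \frac{9127}{46804 + 2 i \sqrt{1279}}$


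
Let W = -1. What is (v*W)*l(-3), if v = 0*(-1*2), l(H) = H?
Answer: 0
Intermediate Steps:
v = 0 (v = 0*(-2) = 0)
(v*W)*l(-3) = (0*(-1))*(-3) = 0*(-3) = 0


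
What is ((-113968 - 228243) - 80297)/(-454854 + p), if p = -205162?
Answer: 105627/165004 ≈ 0.64015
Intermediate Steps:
((-113968 - 228243) - 80297)/(-454854 + p) = ((-113968 - 228243) - 80297)/(-454854 - 205162) = (-342211 - 80297)/(-660016) = -422508*(-1/660016) = 105627/165004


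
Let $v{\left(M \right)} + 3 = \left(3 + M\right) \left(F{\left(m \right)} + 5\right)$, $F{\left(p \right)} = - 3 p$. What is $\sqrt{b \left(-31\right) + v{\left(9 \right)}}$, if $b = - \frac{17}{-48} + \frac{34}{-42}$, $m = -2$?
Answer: $\frac{3 \sqrt{12467}}{28} \approx 11.963$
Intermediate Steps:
$b = - \frac{51}{112}$ ($b = \left(-17\right) \left(- \frac{1}{48}\right) + 34 \left(- \frac{1}{42}\right) = \frac{17}{48} - \frac{17}{21} = - \frac{51}{112} \approx -0.45536$)
$v{\left(M \right)} = 30 + 11 M$ ($v{\left(M \right)} = -3 + \left(3 + M\right) \left(\left(-3\right) \left(-2\right) + 5\right) = -3 + \left(3 + M\right) \left(6 + 5\right) = -3 + \left(3 + M\right) 11 = -3 + \left(33 + 11 M\right) = 30 + 11 M$)
$\sqrt{b \left(-31\right) + v{\left(9 \right)}} = \sqrt{\left(- \frac{51}{112}\right) \left(-31\right) + \left(30 + 11 \cdot 9\right)} = \sqrt{\frac{1581}{112} + \left(30 + 99\right)} = \sqrt{\frac{1581}{112} + 129} = \sqrt{\frac{16029}{112}} = \frac{3 \sqrt{12467}}{28}$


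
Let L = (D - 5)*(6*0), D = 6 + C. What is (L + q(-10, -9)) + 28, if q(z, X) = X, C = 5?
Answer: 19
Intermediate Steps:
D = 11 (D = 6 + 5 = 11)
L = 0 (L = (11 - 5)*(6*0) = 6*0 = 0)
(L + q(-10, -9)) + 28 = (0 - 9) + 28 = -9 + 28 = 19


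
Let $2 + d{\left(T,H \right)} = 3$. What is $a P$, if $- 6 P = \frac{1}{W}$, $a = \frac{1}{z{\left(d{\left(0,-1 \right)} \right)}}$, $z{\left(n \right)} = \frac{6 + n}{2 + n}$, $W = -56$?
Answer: $\frac{1}{784} \approx 0.0012755$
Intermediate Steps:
$d{\left(T,H \right)} = 1$ ($d{\left(T,H \right)} = -2 + 3 = 1$)
$z{\left(n \right)} = \frac{6 + n}{2 + n}$
$a = \frac{3}{7}$ ($a = \frac{1}{\frac{1}{2 + 1} \left(6 + 1\right)} = \frac{1}{\frac{1}{3} \cdot 7} = \frac{1}{\frac{7}{3}} = \frac{3}{7} \approx 0.42857$)
$P = \frac{1}{336}$ ($P = - \frac{1}{6 \left(-56\right)} = \left(- \frac{1}{6}\right) \left(- \frac{1}{56}\right) = \frac{1}{336} \approx 0.0029762$)
$a P = \frac{3}{7} \cdot \frac{1}{336} = \frac{1}{784}$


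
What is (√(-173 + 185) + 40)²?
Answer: 1612 + 160*√3 ≈ 1889.1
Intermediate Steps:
(√(-173 + 185) + 40)² = (√12 + 40)² = (2*√3 + 40)² = (40 + 2*√3)²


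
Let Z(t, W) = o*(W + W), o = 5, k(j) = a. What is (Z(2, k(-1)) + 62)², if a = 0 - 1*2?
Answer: 1764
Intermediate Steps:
a = -2 (a = 0 - 2 = -2)
k(j) = -2
Z(t, W) = 10*W (Z(t, W) = 5*(W + W) = 5*(2*W) = 10*W)
(Z(2, k(-1)) + 62)² = (10*(-2) + 62)² = (-20 + 62)² = 42² = 1764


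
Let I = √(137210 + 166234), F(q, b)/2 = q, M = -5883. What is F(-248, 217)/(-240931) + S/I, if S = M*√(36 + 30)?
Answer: 496/240931 - 1961*√556314/16858 ≈ -86.760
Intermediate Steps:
F(q, b) = 2*q
I = 6*√8429 (I = √303444 = 6*√8429 ≈ 550.86)
S = -5883*√66 (S = -5883*√(36 + 30) = -5883*√66 ≈ -47794.)
F(-248, 217)/(-240931) + S/I = (2*(-248))/(-240931) + (-5883*√66)/((6*√8429)) = -496*(-1/240931) + (-5883*√66)*(√8429/50574) = 496/240931 - 1961*√556314/16858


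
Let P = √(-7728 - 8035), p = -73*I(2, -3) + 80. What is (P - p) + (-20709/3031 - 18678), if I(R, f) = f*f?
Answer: -54884840/3031 + I*√15763 ≈ -18108.0 + 125.55*I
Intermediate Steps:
I(R, f) = f²
p = -577 (p = -73*(-3)² + 80 = -73*9 + 80 = -657 + 80 = -577)
P = I*√15763 (P = √(-15763) = I*√15763 ≈ 125.55*I)
(P - p) + (-20709/3031 - 18678) = (I*√15763 - 1*(-577)) + (-20709/3031 - 18678) = (I*√15763 + 577) + (-20709*1/3031 - 18678) = (577 + I*√15763) + (-20709/3031 - 18678) = (577 + I*√15763) - 56633727/3031 = -54884840/3031 + I*√15763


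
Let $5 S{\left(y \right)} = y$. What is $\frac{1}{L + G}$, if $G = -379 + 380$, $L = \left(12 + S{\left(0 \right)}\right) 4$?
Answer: $\frac{1}{49} \approx 0.020408$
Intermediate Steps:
$S{\left(y \right)} = \frac{y}{5}$
$L = 48$ ($L = \left(12 + \frac{1}{5} \cdot 0\right) 4 = \left(12 + 0\right) 4 = 12 \cdot 4 = 48$)
$G = 1$
$\frac{1}{L + G} = \frac{1}{48 + 1} = \frac{1}{49}$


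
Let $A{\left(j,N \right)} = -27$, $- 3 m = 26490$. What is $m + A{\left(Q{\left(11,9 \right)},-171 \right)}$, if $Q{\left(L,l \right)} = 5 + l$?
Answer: $-8857$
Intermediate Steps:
$m = -8830$ ($m = \left(- \frac{1}{3}\right) 26490 = -8830$)
$m + A{\left(Q{\left(11,9 \right)},-171 \right)} = -8830 - 27 = -8857$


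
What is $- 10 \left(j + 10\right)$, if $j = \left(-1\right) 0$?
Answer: $-100$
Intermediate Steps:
$j = 0$
$- 10 \left(j + 10\right) = - 10 \left(0 + 10\right) = \left(-10\right) 10 = -100$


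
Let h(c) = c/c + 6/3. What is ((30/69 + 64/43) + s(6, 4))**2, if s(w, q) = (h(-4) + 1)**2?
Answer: 314211076/978121 ≈ 321.24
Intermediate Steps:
h(c) = 3 (h(c) = 1 + 6*(1/3) = 1 + 2 = 3)
s(w, q) = 16 (s(w, q) = (3 + 1)**2 = 4**2 = 16)
((30/69 + 64/43) + s(6, 4))**2 = ((30/69 + 64/43) + 16)**2 = ((30*(1/69) + 64*(1/43)) + 16)**2 = ((10/23 + 64/43) + 16)**2 = (1902/989 + 16)**2 = (17726/989)**2 = 314211076/978121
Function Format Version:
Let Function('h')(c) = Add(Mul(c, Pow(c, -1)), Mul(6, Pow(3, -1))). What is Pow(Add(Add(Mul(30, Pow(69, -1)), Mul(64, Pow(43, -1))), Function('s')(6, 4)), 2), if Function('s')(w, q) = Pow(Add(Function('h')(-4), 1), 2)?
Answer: Rational(314211076, 978121) ≈ 321.24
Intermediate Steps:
Function('h')(c) = 3 (Function('h')(c) = Add(1, Mul(6, Rational(1, 3))) = Add(1, 2) = 3)
Function('s')(w, q) = 16 (Function('s')(w, q) = Pow(Add(3, 1), 2) = Pow(4, 2) = 16)
Pow(Add(Add(Mul(30, Pow(69, -1)), Mul(64, Pow(43, -1))), Function('s')(6, 4)), 2) = Pow(Add(Add(Mul(30, Pow(69, -1)), Mul(64, Pow(43, -1))), 16), 2) = Pow(Add(Add(Mul(30, Rational(1, 69)), Mul(64, Rational(1, 43))), 16), 2) = Pow(Add(Add(Rational(10, 23), Rational(64, 43)), 16), 2) = Pow(Add(Rational(1902, 989), 16), 2) = Pow(Rational(17726, 989), 2) = Rational(314211076, 978121)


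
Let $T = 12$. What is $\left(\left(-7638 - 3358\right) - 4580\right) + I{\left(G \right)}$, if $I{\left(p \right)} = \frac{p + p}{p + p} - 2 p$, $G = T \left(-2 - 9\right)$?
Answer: $-15311$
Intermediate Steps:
$G = -132$ ($G = 12 \left(-2 - 9\right) = 12 \left(-11\right) = -132$)
$I{\left(p \right)} = 1 - 2 p$ ($I{\left(p \right)} = \frac{2 p}{2 p} - 2 p = 2 p \frac{1}{2 p} - 2 p = 1 - 2 p$)
$\left(\left(-7638 - 3358\right) - 4580\right) + I{\left(G \right)} = \left(\left(-7638 - 3358\right) - 4580\right) + \left(1 - -264\right) = \left(-10996 - 4580\right) + \left(1 + 264\right) = -15576 + 265 = -15311$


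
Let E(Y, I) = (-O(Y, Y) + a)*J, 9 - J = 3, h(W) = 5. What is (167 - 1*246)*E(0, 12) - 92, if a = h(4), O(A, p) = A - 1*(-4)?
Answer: -566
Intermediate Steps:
O(A, p) = 4 + A (O(A, p) = A + 4 = 4 + A)
J = 6 (J = 9 - 1*3 = 9 - 3 = 6)
a = 5
E(Y, I) = 6 - 6*Y (E(Y, I) = (-(4 + Y) + 5)*6 = ((-4 - Y) + 5)*6 = (1 - Y)*6 = 6 - 6*Y)
(167 - 1*246)*E(0, 12) - 92 = (167 - 1*246)*(6 - 6*0) - 92 = (167 - 246)*(6 + 0) - 92 = -79*6 - 92 = -474 - 92 = -566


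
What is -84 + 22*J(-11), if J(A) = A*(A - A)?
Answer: -84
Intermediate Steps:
J(A) = 0 (J(A) = A*0 = 0)
-84 + 22*J(-11) = -84 + 22*0 = -84 + 0 = -84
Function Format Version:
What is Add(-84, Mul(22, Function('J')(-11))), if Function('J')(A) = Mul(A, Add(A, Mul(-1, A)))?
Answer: -84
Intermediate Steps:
Function('J')(A) = 0 (Function('J')(A) = Mul(A, 0) = 0)
Add(-84, Mul(22, Function('J')(-11))) = Add(-84, Mul(22, 0)) = Add(-84, 0) = -84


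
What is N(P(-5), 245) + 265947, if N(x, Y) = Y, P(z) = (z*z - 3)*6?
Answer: 266192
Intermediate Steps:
P(z) = -18 + 6*z**2 (P(z) = (z**2 - 3)*6 = (-3 + z**2)*6 = -18 + 6*z**2)
N(P(-5), 245) + 265947 = 245 + 265947 = 266192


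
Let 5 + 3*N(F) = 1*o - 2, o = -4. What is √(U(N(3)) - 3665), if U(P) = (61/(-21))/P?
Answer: 4*I*√1357818/77 ≈ 60.533*I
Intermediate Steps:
N(F) = -11/3 (N(F) = -5/3 + (1*(-4) - 2)/3 = -5/3 + (-4 - 2)/3 = -5/3 + (⅓)*(-6) = -5/3 - 2 = -11/3)
U(P) = -61/(21*P) (U(P) = (61*(-1/21))/P = -61/(21*P))
√(U(N(3)) - 3665) = √(-61/(21*(-11/3)) - 3665) = √(-61/21*(-3/11) - 3665) = √(61/77 - 3665) = √(-282144/77) = 4*I*√1357818/77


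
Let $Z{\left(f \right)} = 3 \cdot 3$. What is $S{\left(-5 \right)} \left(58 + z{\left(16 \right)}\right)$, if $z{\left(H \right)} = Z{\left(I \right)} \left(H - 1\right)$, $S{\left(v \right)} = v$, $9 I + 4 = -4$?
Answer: $-965$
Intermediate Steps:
$I = - \frac{8}{9}$ ($I = - \frac{4}{9} + \frac{1}{9} \left(-4\right) = - \frac{4}{9} - \frac{4}{9} = - \frac{8}{9} \approx -0.88889$)
$Z{\left(f \right)} = 9$
$z{\left(H \right)} = -9 + 9 H$ ($z{\left(H \right)} = 9 \left(H - 1\right) = 9 \left(-1 + H\right) = -9 + 9 H$)
$S{\left(-5 \right)} \left(58 + z{\left(16 \right)}\right) = - 5 \left(58 + \left(-9 + 9 \cdot 16\right)\right) = - 5 \left(58 + \left(-9 + 144\right)\right) = - 5 \left(58 + 135\right) = \left(-5\right) 193 = -965$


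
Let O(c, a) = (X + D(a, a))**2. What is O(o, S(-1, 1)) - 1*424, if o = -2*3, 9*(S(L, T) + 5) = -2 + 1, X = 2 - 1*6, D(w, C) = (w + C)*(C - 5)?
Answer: 61988440/6561 ≈ 9448.0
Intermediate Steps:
D(w, C) = (-5 + C)*(C + w) (D(w, C) = (C + w)*(-5 + C) = (-5 + C)*(C + w))
X = -4 (X = 2 - 6 = -4)
S(L, T) = -46/9 (S(L, T) = -5 + (-2 + 1)/9 = -5 + (1/9)*(-1) = -5 - 1/9 = -46/9)
o = -6
O(c, a) = (-4 - 10*a + 2*a**2)**2 (O(c, a) = (-4 + (a**2 - 5*a - 5*a + a*a))**2 = (-4 + (a**2 - 5*a - 5*a + a**2))**2 = (-4 + (-10*a + 2*a**2))**2 = (-4 - 10*a + 2*a**2)**2)
O(o, S(-1, 1)) - 1*424 = 4*(-2 + (-46/9)**2 - 5*(-46/9))**2 - 1*424 = 4*(-2 + 2116/81 + 230/9)**2 - 424 = 4*(4024/81)**2 - 424 = 4*(16192576/6561) - 424 = 64770304/6561 - 424 = 61988440/6561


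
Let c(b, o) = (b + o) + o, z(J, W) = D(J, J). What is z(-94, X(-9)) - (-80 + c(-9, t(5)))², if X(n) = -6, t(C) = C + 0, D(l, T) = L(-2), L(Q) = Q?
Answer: -6243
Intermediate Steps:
D(l, T) = -2
t(C) = C
z(J, W) = -2
c(b, o) = b + 2*o
z(-94, X(-9)) - (-80 + c(-9, t(5)))² = -2 - (-80 + (-9 + 2*5))² = -2 - (-80 + (-9 + 10))² = -2 - (-80 + 1)² = -2 - 1*(-79)² = -2 - 1*6241 = -2 - 6241 = -6243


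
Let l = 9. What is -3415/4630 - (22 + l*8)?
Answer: -87727/926 ≈ -94.738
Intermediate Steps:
-3415/4630 - (22 + l*8) = -3415/4630 - (22 + 9*8) = -3415*1/4630 - (22 + 72) = -683/926 - 1*94 = -683/926 - 94 = -87727/926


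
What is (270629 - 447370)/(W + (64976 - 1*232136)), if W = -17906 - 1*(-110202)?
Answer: 176741/74864 ≈ 2.3608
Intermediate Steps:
W = 92296 (W = -17906 + 110202 = 92296)
(270629 - 447370)/(W + (64976 - 1*232136)) = (270629 - 447370)/(92296 + (64976 - 1*232136)) = -176741/(92296 + (64976 - 232136)) = -176741/(92296 - 167160) = -176741/(-74864) = -176741*(-1/74864) = 176741/74864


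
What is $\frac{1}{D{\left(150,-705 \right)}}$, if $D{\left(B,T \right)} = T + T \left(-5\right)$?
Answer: $\frac{1}{2820} \approx 0.00035461$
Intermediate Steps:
$D{\left(B,T \right)} = - 4 T$ ($D{\left(B,T \right)} = T - 5 T = - 4 T$)
$\frac{1}{D{\left(150,-705 \right)}} = \frac{1}{\left(-4\right) \left(-705\right)} = \frac{1}{2820}$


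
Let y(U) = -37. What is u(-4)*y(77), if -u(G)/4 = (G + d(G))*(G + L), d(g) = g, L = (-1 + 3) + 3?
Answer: -1184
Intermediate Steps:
L = 5 (L = 2 + 3 = 5)
u(G) = -8*G*(5 + G) (u(G) = -4*(G + G)*(G + 5) = -4*2*G*(5 + G) = -8*G*(5 + G))
u(-4)*y(77) = (8*(-4)*(-5 - 1*(-4)))*(-37) = (8*(-4)*(-5 + 4))*(-37) = (8*(-4)*(-1))*(-37) = 32*(-37) = -1184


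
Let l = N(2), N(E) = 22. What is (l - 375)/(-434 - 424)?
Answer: 353/858 ≈ 0.41142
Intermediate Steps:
l = 22
(l - 375)/(-434 - 424) = (22 - 375)/(-434 - 424) = -353/(-858) = -353*(-1/858) = 353/858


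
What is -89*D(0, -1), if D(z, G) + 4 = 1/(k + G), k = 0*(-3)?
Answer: 445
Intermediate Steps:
k = 0
D(z, G) = -4 + 1/G (D(z, G) = -4 + 1/(0 + G) = -4 + 1/G)
-89*D(0, -1) = -89*(-4 + 1/(-1)) = -89*(-4 - 1) = -89*(-5) = 445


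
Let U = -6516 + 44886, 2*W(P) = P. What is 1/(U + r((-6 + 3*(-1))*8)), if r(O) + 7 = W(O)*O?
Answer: 1/40955 ≈ 2.4417e-5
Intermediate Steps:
W(P) = P/2
U = 38370
r(O) = -7 + O**2/2 (r(O) = -7 + (O/2)*O = -7 + O**2/2)
1/(U + r((-6 + 3*(-1))*8)) = 1/(38370 + (-7 + ((-6 + 3*(-1))*8)**2/2)) = 1/(38370 + (-7 + ((-6 - 3)*8)**2/2)) = 1/(38370 + (-7 + (-9*8)**2/2)) = 1/(38370 + (-7 + (1/2)*(-72)**2)) = 1/(38370 + (-7 + (1/2)*5184)) = 1/(38370 + (-7 + 2592)) = 1/(38370 + 2585) = 1/40955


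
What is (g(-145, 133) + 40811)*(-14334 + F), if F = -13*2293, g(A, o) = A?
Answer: -1795119238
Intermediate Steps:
F = -29809
(g(-145, 133) + 40811)*(-14334 + F) = (-145 + 40811)*(-14334 - 29809) = 40666*(-44143) = -1795119238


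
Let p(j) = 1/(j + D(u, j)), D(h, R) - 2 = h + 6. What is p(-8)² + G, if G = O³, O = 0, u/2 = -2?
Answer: 1/16 ≈ 0.062500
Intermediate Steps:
u = -4 (u = 2*(-2) = -4)
D(h, R) = 8 + h (D(h, R) = 2 + (h + 6) = 2 + (6 + h) = 8 + h)
p(j) = 1/(4 + j) (p(j) = 1/(j + (8 - 4)) = 1/(j + 4) = 1/(4 + j))
G = 0 (G = 0³ = 0)
p(-8)² + G = (1/(4 - 8))² + 0 = (1/(-4))² + 0 = (-¼)² + 0 = 1/16 + 0 = 1/16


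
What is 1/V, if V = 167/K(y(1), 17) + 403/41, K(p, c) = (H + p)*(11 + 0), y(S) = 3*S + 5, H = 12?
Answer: 9020/95507 ≈ 0.094443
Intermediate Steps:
y(S) = 5 + 3*S
K(p, c) = 132 + 11*p (K(p, c) = (12 + p)*(11 + 0) = (12 + p)*11 = 132 + 11*p)
V = 95507/9020 (V = 167/(132 + 11*(5 + 3*1)) + 403/41 = 167/(132 + 11*(5 + 3)) + 403*(1/41) = 167/(132 + 11*8) + 403/41 = 167/(132 + 88) + 403/41 = 167/220 + 403/41 = 95507/9020 ≈ 10.588)
1/V = 1/(95507/9020) = 9020/95507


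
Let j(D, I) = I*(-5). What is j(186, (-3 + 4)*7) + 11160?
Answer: 11125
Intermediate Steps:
j(D, I) = -5*I
j(186, (-3 + 4)*7) + 11160 = -5*(-3 + 4)*7 + 11160 = -5*7 + 11160 = -35 + 11160 = 11125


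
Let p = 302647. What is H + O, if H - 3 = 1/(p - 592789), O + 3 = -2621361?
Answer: -760566923263/290142 ≈ -2.6214e+6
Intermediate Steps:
O = -2621364 (O = -3 - 2621361 = -2621364)
H = 870425/290142 (H = 3 + 1/(302647 - 592789) = 3 + 1/(-290142) = 3 - 1/290142 = 870425/290142 ≈ 3.0000)
H + O = 870425/290142 - 2621364 = -760566923263/290142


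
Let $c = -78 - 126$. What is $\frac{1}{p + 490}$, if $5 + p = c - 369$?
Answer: $- \frac{1}{88} \approx -0.011364$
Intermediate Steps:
$c = -204$
$p = -578$ ($p = -5 - 573 = -578$)
$\frac{1}{p + 490} = \frac{1}{-578 + 490} = \frac{1}{-88} = - \frac{1}{88}$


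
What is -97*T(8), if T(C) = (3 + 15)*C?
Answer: -13968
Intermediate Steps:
T(C) = 18*C
-97*T(8) = -1746*8 = -97*144 = -13968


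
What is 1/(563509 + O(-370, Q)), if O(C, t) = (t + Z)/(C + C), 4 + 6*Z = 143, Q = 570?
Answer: 4440/2501976401 ≈ 1.7746e-6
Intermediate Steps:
Z = 139/6 (Z = -⅔ + (⅙)*143 = -⅔ + 143/6 = 139/6 ≈ 23.167)
O(C, t) = (139/6 + t)/(2*C) (O(C, t) = (t + 139/6)/(C + C) = (139/6 + t)/((2*C)) = (139/6 + t)*(1/(2*C)) = (139/6 + t)/(2*C))
1/(563509 + O(-370, Q)) = 1/(563509 + (1/12)*(139 + 6*570)/(-370)) = 1/(563509 + (1/12)*(-1/370)*(139 + 3420)) = 1/(563509 + (1/12)*(-1/370)*3559) = 1/(563509 - 3559/4440) = 1/(2501976401/4440) = 4440/2501976401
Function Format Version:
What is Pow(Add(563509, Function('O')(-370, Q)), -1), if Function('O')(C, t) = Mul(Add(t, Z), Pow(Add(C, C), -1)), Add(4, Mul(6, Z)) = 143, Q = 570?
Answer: Rational(4440, 2501976401) ≈ 1.7746e-6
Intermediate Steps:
Z = Rational(139, 6) (Z = Add(Rational(-2, 3), Mul(Rational(1, 6), 143)) = Add(Rational(-2, 3), Rational(143, 6)) = Rational(139, 6) ≈ 23.167)
Function('O')(C, t) = Mul(Rational(1, 2), Pow(C, -1), Add(Rational(139, 6), t)) (Function('O')(C, t) = Mul(Add(t, Rational(139, 6)), Pow(Add(C, C), -1)) = Mul(Add(Rational(139, 6), t), Pow(Mul(2, C), -1)) = Mul(Add(Rational(139, 6), t), Mul(Rational(1, 2), Pow(C, -1))) = Mul(Rational(1, 2), Pow(C, -1), Add(Rational(139, 6), t)))
Pow(Add(563509, Function('O')(-370, Q)), -1) = Pow(Add(563509, Mul(Rational(1, 12), Pow(-370, -1), Add(139, Mul(6, 570)))), -1) = Pow(Add(563509, Mul(Rational(1, 12), Rational(-1, 370), Add(139, 3420))), -1) = Pow(Add(563509, Mul(Rational(1, 12), Rational(-1, 370), 3559)), -1) = Pow(Add(563509, Rational(-3559, 4440)), -1) = Pow(Rational(2501976401, 4440), -1) = Rational(4440, 2501976401)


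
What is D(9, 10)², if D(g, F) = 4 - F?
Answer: 36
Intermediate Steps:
D(9, 10)² = (4 - 1*10)² = (4 - 10)² = (-6)² = 36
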